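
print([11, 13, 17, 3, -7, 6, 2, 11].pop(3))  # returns 3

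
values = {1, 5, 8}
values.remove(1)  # {5, 8}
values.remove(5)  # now {8}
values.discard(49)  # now {8}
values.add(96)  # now {8, 96}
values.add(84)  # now {8, 84, 96}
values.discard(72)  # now {8, 84, 96}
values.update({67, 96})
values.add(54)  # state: {8, 54, 67, 84, 96}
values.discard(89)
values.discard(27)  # {8, 54, 67, 84, 96}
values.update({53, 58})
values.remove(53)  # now {8, 54, 58, 67, 84, 96}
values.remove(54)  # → {8, 58, 67, 84, 96}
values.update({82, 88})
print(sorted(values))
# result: [8, 58, 67, 82, 84, 88, 96]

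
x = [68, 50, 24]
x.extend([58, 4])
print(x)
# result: [68, 50, 24, 58, 4]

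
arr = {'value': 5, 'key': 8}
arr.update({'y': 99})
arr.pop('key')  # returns 8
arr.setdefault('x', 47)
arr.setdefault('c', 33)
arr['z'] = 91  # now {'value': 5, 'y': 99, 'x': 47, 'c': 33, 'z': 91}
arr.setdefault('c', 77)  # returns 33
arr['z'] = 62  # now {'value': 5, 'y': 99, 'x': 47, 'c': 33, 'z': 62}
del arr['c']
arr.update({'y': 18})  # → {'value': 5, 'y': 18, 'x': 47, 'z': 62}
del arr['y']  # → {'value': 5, 'x': 47, 'z': 62}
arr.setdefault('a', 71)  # 71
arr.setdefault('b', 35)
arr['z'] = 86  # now {'value': 5, 'x': 47, 'z': 86, 'a': 71, 'b': 35}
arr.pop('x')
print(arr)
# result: {'value': 5, 'z': 86, 'a': 71, 'b': 35}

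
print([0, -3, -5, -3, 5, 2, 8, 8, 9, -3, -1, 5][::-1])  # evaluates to [5, -1, -3, 9, 8, 8, 2, 5, -3, -5, -3, 0]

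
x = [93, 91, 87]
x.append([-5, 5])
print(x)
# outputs [93, 91, 87, [-5, 5]]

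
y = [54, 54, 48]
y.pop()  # 48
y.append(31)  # [54, 54, 31]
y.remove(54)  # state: [54, 31]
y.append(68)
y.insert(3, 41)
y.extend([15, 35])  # [54, 31, 68, 41, 15, 35]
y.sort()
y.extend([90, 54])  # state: [15, 31, 35, 41, 54, 68, 90, 54]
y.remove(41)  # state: [15, 31, 35, 54, 68, 90, 54]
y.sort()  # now [15, 31, 35, 54, 54, 68, 90]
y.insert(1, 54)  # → [15, 54, 31, 35, 54, 54, 68, 90]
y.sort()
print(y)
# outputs [15, 31, 35, 54, 54, 54, 68, 90]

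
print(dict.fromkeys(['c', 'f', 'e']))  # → {'c': None, 'f': None, 'e': None}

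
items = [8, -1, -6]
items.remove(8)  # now [-1, -6]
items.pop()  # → -6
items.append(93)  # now [-1, 93]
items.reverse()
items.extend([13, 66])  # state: [93, -1, 13, 66]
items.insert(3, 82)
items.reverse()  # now [66, 82, 13, -1, 93]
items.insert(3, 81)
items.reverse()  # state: [93, -1, 81, 13, 82, 66]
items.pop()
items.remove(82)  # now [93, -1, 81, 13]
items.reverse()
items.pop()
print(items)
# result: [13, 81, -1]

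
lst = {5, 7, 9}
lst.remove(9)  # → {5, 7}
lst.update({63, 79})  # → {5, 7, 63, 79}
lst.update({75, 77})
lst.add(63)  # {5, 7, 63, 75, 77, 79}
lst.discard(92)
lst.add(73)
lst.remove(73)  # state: {5, 7, 63, 75, 77, 79}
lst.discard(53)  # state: {5, 7, 63, 75, 77, 79}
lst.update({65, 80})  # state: {5, 7, 63, 65, 75, 77, 79, 80}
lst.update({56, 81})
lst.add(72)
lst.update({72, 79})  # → {5, 7, 56, 63, 65, 72, 75, 77, 79, 80, 81}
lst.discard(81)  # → {5, 7, 56, 63, 65, 72, 75, 77, 79, 80}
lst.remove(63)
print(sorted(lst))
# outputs [5, 7, 56, 65, 72, 75, 77, 79, 80]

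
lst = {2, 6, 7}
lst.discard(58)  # {2, 6, 7}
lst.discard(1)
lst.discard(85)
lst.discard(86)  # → {2, 6, 7}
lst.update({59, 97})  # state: {2, 6, 7, 59, 97}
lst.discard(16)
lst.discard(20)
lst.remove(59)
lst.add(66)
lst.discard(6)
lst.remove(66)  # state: {2, 7, 97}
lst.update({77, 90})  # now {2, 7, 77, 90, 97}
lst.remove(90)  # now {2, 7, 77, 97}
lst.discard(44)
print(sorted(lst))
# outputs [2, 7, 77, 97]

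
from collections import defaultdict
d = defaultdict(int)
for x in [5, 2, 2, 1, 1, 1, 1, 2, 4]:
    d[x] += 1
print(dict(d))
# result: {5: 1, 2: 3, 1: 4, 4: 1}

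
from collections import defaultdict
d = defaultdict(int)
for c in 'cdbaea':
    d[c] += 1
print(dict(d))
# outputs {'c': 1, 'd': 1, 'b': 1, 'a': 2, 'e': 1}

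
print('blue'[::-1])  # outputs eulb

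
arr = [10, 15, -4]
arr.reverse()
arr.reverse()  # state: [10, 15, -4]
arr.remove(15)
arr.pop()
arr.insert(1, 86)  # [10, 86]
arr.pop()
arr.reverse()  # [10]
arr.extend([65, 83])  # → [10, 65, 83]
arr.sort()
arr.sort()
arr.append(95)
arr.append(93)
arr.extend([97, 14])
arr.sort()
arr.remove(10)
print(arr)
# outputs [14, 65, 83, 93, 95, 97]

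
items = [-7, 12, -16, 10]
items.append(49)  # [-7, 12, -16, 10, 49]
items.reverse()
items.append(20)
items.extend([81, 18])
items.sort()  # [-16, -7, 10, 12, 18, 20, 49, 81]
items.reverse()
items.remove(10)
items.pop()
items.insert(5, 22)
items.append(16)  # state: [81, 49, 20, 18, 12, 22, -7, 16]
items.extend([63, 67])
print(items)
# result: [81, 49, 20, 18, 12, 22, -7, 16, 63, 67]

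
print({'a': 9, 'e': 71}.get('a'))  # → 9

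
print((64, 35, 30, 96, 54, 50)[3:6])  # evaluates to (96, 54, 50)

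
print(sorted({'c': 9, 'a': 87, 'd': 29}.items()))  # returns [('a', 87), ('c', 9), ('d', 29)]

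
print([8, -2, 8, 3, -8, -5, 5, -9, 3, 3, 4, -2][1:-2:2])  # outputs [-2, 3, -5, -9, 3]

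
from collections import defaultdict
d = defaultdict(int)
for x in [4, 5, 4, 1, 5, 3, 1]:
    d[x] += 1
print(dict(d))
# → {4: 2, 5: 2, 1: 2, 3: 1}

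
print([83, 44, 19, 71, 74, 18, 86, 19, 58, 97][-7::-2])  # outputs [71, 44]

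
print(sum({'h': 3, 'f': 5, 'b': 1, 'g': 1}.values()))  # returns 10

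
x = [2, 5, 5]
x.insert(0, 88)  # [88, 2, 5, 5]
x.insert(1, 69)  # [88, 69, 2, 5, 5]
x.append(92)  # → [88, 69, 2, 5, 5, 92]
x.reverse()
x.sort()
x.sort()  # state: [2, 5, 5, 69, 88, 92]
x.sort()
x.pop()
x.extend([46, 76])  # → [2, 5, 5, 69, 88, 46, 76]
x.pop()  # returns 76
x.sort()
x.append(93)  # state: [2, 5, 5, 46, 69, 88, 93]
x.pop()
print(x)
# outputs [2, 5, 5, 46, 69, 88]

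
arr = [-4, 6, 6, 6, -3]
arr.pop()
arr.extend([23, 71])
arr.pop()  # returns 71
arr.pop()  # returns 23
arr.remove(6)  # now [-4, 6, 6]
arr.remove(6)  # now [-4, 6]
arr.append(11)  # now [-4, 6, 11]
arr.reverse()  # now [11, 6, -4]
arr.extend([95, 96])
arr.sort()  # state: [-4, 6, 11, 95, 96]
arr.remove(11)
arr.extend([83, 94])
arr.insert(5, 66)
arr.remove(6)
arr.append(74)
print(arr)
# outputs [-4, 95, 96, 83, 66, 94, 74]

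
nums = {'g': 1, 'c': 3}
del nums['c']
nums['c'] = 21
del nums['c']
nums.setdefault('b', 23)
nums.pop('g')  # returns 1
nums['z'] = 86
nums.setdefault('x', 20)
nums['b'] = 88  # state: {'b': 88, 'z': 86, 'x': 20}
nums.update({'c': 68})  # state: {'b': 88, 'z': 86, 'x': 20, 'c': 68}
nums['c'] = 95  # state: {'b': 88, 'z': 86, 'x': 20, 'c': 95}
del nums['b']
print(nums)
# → {'z': 86, 'x': 20, 'c': 95}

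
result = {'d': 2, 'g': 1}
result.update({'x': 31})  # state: {'d': 2, 'g': 1, 'x': 31}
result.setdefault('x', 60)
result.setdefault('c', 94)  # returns 94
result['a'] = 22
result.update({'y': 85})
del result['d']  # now {'g': 1, 'x': 31, 'c': 94, 'a': 22, 'y': 85}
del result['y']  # {'g': 1, 'x': 31, 'c': 94, 'a': 22}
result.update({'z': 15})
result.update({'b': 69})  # {'g': 1, 'x': 31, 'c': 94, 'a': 22, 'z': 15, 'b': 69}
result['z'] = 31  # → {'g': 1, 'x': 31, 'c': 94, 'a': 22, 'z': 31, 'b': 69}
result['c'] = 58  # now {'g': 1, 'x': 31, 'c': 58, 'a': 22, 'z': 31, 'b': 69}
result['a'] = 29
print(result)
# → {'g': 1, 'x': 31, 'c': 58, 'a': 29, 'z': 31, 'b': 69}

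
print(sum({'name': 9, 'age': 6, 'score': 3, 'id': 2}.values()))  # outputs 20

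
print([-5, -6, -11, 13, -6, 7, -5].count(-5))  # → 2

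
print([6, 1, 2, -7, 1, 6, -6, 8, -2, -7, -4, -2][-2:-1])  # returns [-4]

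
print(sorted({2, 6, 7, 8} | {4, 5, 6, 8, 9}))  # [2, 4, 5, 6, 7, 8, 9]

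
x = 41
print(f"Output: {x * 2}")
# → Output: 82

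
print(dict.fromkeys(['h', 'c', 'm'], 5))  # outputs {'h': 5, 'c': 5, 'm': 5}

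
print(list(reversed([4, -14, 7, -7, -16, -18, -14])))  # [-14, -18, -16, -7, 7, -14, 4]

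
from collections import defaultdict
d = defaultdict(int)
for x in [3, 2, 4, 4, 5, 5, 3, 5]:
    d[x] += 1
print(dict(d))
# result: {3: 2, 2: 1, 4: 2, 5: 3}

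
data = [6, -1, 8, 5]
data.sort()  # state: [-1, 5, 6, 8]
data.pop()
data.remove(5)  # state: [-1, 6]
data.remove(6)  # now [-1]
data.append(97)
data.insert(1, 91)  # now [-1, 91, 97]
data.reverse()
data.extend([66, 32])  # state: [97, 91, -1, 66, 32]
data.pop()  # 32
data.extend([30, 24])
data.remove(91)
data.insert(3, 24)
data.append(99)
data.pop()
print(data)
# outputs [97, -1, 66, 24, 30, 24]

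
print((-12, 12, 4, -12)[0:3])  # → (-12, 12, 4)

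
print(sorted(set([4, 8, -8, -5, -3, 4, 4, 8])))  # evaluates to [-8, -5, -3, 4, 8]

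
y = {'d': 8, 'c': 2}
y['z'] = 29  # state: {'d': 8, 'c': 2, 'z': 29}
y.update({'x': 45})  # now {'d': 8, 'c': 2, 'z': 29, 'x': 45}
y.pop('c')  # 2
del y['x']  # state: {'d': 8, 'z': 29}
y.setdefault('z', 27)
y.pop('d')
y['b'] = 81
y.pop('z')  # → 29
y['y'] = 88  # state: {'b': 81, 'y': 88}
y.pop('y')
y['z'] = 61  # {'b': 81, 'z': 61}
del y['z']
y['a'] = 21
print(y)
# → {'b': 81, 'a': 21}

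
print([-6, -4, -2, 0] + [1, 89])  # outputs [-6, -4, -2, 0, 1, 89]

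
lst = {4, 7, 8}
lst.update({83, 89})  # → {4, 7, 8, 83, 89}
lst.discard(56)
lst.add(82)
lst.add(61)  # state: {4, 7, 8, 61, 82, 83, 89}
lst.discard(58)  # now {4, 7, 8, 61, 82, 83, 89}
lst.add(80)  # {4, 7, 8, 61, 80, 82, 83, 89}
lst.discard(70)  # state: {4, 7, 8, 61, 80, 82, 83, 89}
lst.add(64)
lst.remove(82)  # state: {4, 7, 8, 61, 64, 80, 83, 89}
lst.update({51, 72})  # {4, 7, 8, 51, 61, 64, 72, 80, 83, 89}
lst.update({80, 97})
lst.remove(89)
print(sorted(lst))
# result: [4, 7, 8, 51, 61, 64, 72, 80, 83, 97]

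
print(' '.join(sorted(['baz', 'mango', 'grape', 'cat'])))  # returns baz cat grape mango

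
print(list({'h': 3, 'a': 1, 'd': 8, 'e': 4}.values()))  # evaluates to [3, 1, 8, 4]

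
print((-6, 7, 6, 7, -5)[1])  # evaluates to 7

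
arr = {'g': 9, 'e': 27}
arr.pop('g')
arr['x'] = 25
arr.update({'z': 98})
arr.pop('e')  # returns 27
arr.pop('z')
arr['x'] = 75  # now {'x': 75}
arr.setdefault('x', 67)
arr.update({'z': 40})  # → {'x': 75, 'z': 40}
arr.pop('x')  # 75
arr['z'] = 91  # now {'z': 91}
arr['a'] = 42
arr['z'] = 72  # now {'z': 72, 'a': 42}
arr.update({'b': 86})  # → {'z': 72, 'a': 42, 'b': 86}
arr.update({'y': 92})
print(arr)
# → {'z': 72, 'a': 42, 'b': 86, 'y': 92}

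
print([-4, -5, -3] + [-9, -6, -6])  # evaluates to [-4, -5, -3, -9, -6, -6]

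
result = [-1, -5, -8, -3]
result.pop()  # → -3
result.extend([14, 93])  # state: [-1, -5, -8, 14, 93]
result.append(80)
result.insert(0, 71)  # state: [71, -1, -5, -8, 14, 93, 80]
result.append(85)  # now [71, -1, -5, -8, 14, 93, 80, 85]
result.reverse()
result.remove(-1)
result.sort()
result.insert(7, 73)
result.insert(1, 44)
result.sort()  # [-8, -5, 14, 44, 71, 73, 80, 85, 93]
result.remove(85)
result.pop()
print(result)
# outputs [-8, -5, 14, 44, 71, 73, 80]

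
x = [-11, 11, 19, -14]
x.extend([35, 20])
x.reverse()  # [20, 35, -14, 19, 11, -11]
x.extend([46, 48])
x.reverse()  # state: [48, 46, -11, 11, 19, -14, 35, 20]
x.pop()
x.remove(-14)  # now [48, 46, -11, 11, 19, 35]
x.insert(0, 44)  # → [44, 48, 46, -11, 11, 19, 35]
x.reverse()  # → [35, 19, 11, -11, 46, 48, 44]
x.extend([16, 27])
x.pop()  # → 27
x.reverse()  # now [16, 44, 48, 46, -11, 11, 19, 35]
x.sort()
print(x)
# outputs [-11, 11, 16, 19, 35, 44, 46, 48]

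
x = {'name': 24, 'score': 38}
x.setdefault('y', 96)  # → 96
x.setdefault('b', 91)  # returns 91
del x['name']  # {'score': 38, 'y': 96, 'b': 91}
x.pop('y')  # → 96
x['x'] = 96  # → {'score': 38, 'b': 91, 'x': 96}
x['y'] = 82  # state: {'score': 38, 'b': 91, 'x': 96, 'y': 82}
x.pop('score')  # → 38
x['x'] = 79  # {'b': 91, 'x': 79, 'y': 82}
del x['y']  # {'b': 91, 'x': 79}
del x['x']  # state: {'b': 91}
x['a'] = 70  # {'b': 91, 'a': 70}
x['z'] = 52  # {'b': 91, 'a': 70, 'z': 52}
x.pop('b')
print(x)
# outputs {'a': 70, 'z': 52}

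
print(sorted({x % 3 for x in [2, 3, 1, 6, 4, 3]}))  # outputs [0, 1, 2]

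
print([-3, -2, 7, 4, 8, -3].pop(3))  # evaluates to 4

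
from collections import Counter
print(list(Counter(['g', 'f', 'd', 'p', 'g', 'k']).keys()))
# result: ['g', 'f', 'd', 'p', 'k']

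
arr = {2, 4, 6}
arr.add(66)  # {2, 4, 6, 66}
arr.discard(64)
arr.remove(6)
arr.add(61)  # {2, 4, 61, 66}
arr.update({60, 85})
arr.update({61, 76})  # {2, 4, 60, 61, 66, 76, 85}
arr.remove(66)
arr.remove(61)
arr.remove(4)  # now {2, 60, 76, 85}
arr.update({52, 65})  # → {2, 52, 60, 65, 76, 85}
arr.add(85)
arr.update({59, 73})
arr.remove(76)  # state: {2, 52, 59, 60, 65, 73, 85}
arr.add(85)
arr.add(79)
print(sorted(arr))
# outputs [2, 52, 59, 60, 65, 73, 79, 85]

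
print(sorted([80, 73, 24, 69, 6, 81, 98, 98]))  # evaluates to [6, 24, 69, 73, 80, 81, 98, 98]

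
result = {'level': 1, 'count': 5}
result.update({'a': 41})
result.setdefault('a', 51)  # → 41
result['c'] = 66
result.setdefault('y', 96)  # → 96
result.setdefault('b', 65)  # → 65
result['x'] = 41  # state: {'level': 1, 'count': 5, 'a': 41, 'c': 66, 'y': 96, 'b': 65, 'x': 41}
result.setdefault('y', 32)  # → 96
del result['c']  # {'level': 1, 'count': 5, 'a': 41, 'y': 96, 'b': 65, 'x': 41}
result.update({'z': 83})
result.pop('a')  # 41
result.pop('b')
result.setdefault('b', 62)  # 62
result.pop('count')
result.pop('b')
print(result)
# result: {'level': 1, 'y': 96, 'x': 41, 'z': 83}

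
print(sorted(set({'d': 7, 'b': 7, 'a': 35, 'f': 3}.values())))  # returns [3, 7, 35]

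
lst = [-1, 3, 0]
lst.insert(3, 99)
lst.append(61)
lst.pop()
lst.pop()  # 99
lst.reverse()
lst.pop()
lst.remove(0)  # [3]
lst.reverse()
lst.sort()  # [3]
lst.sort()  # [3]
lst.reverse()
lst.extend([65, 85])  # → [3, 65, 85]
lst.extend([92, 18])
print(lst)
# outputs [3, 65, 85, 92, 18]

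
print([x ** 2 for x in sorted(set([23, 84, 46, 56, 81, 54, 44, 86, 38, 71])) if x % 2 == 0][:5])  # [1444, 1936, 2116, 2916, 3136]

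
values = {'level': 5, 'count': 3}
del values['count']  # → {'level': 5}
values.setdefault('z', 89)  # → 89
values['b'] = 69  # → {'level': 5, 'z': 89, 'b': 69}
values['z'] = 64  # {'level': 5, 'z': 64, 'b': 69}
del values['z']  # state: {'level': 5, 'b': 69}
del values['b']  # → {'level': 5}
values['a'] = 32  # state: {'level': 5, 'a': 32}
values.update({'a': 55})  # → {'level': 5, 'a': 55}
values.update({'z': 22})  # {'level': 5, 'a': 55, 'z': 22}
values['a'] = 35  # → {'level': 5, 'a': 35, 'z': 22}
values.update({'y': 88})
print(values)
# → {'level': 5, 'a': 35, 'z': 22, 'y': 88}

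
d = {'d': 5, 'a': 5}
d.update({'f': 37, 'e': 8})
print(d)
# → {'d': 5, 'a': 5, 'f': 37, 'e': 8}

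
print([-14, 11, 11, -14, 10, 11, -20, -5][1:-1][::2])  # [11, -14, 11]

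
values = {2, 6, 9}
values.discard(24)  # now {2, 6, 9}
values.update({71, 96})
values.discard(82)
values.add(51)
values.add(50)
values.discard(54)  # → {2, 6, 9, 50, 51, 71, 96}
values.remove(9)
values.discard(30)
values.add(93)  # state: {2, 6, 50, 51, 71, 93, 96}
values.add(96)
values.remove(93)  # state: {2, 6, 50, 51, 71, 96}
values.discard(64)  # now {2, 6, 50, 51, 71, 96}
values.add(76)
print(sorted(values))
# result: [2, 6, 50, 51, 71, 76, 96]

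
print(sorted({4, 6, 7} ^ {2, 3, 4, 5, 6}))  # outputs [2, 3, 5, 7]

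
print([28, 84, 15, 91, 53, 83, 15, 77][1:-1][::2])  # [84, 91, 83]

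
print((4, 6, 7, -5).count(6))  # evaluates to 1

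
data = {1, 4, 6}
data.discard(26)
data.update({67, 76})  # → {1, 4, 6, 67, 76}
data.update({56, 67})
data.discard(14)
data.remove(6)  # {1, 4, 56, 67, 76}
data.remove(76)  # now {1, 4, 56, 67}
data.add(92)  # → {1, 4, 56, 67, 92}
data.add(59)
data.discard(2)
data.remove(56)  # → {1, 4, 59, 67, 92}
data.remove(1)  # {4, 59, 67, 92}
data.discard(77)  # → {4, 59, 67, 92}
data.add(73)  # {4, 59, 67, 73, 92}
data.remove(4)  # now {59, 67, 73, 92}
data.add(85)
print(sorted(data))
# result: [59, 67, 73, 85, 92]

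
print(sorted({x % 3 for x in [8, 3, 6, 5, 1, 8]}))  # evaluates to [0, 1, 2]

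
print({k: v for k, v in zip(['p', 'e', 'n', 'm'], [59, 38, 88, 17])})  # {'p': 59, 'e': 38, 'n': 88, 'm': 17}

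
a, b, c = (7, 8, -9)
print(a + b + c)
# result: 6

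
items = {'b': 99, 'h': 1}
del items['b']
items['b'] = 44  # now {'h': 1, 'b': 44}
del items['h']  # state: {'b': 44}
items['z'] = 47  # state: {'b': 44, 'z': 47}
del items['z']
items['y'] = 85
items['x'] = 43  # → {'b': 44, 'y': 85, 'x': 43}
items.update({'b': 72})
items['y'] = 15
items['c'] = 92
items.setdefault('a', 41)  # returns 41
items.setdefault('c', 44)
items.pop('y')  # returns 15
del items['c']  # {'b': 72, 'x': 43, 'a': 41}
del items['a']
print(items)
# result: {'b': 72, 'x': 43}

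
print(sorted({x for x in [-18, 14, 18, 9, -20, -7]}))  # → [-20, -18, -7, 9, 14, 18]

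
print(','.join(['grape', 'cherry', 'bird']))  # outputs grape,cherry,bird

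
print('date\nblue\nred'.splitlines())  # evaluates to ['date', 'blue', 'red']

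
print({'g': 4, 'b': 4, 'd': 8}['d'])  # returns 8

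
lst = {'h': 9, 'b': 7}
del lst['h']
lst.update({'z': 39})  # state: {'b': 7, 'z': 39}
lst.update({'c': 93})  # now {'b': 7, 'z': 39, 'c': 93}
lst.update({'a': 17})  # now {'b': 7, 'z': 39, 'c': 93, 'a': 17}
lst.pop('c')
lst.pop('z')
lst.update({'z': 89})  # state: {'b': 7, 'a': 17, 'z': 89}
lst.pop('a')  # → 17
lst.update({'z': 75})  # {'b': 7, 'z': 75}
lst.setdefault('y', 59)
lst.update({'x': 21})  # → {'b': 7, 'z': 75, 'y': 59, 'x': 21}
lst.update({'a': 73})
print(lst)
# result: {'b': 7, 'z': 75, 'y': 59, 'x': 21, 'a': 73}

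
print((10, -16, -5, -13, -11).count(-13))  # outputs 1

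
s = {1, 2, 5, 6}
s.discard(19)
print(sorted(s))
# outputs [1, 2, 5, 6]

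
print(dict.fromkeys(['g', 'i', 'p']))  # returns {'g': None, 'i': None, 'p': None}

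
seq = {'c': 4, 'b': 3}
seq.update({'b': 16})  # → {'c': 4, 'b': 16}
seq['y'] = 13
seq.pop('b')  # 16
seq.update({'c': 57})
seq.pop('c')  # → 57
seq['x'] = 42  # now {'y': 13, 'x': 42}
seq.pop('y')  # 13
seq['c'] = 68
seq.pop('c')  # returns 68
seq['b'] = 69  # {'x': 42, 'b': 69}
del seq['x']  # {'b': 69}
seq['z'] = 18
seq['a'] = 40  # {'b': 69, 'z': 18, 'a': 40}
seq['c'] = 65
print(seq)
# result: {'b': 69, 'z': 18, 'a': 40, 'c': 65}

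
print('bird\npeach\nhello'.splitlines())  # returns ['bird', 'peach', 'hello']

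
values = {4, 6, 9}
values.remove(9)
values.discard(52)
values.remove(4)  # {6}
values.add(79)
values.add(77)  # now {6, 77, 79}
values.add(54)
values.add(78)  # {6, 54, 77, 78, 79}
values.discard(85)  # {6, 54, 77, 78, 79}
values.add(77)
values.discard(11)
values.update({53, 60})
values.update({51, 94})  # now {6, 51, 53, 54, 60, 77, 78, 79, 94}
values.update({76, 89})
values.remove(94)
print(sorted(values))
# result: [6, 51, 53, 54, 60, 76, 77, 78, 79, 89]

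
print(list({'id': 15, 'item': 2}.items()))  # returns [('id', 15), ('item', 2)]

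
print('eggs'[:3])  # egg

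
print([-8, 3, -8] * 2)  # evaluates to [-8, 3, -8, -8, 3, -8]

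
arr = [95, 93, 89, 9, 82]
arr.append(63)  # [95, 93, 89, 9, 82, 63]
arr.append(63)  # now [95, 93, 89, 9, 82, 63, 63]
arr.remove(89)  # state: [95, 93, 9, 82, 63, 63]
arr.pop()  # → 63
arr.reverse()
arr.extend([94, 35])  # [63, 82, 9, 93, 95, 94, 35]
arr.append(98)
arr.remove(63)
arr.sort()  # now [9, 35, 82, 93, 94, 95, 98]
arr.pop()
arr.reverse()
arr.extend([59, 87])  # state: [95, 94, 93, 82, 35, 9, 59, 87]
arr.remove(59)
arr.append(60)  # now [95, 94, 93, 82, 35, 9, 87, 60]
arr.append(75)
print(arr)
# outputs [95, 94, 93, 82, 35, 9, 87, 60, 75]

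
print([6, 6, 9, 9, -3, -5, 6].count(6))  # 3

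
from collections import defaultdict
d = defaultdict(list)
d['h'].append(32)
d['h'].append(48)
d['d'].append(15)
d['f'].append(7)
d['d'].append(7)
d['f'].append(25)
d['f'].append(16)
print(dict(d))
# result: {'h': [32, 48], 'd': [15, 7], 'f': [7, 25, 16]}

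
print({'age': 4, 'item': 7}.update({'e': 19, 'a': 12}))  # None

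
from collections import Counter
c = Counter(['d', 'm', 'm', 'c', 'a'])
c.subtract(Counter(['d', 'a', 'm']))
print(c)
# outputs Counter({'m': 1, 'c': 1, 'd': 0, 'a': 0})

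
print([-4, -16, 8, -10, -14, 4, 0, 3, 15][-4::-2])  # [4, -10, -16]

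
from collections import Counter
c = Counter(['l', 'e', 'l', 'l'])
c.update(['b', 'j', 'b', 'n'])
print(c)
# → Counter({'l': 3, 'b': 2, 'e': 1, 'j': 1, 'n': 1})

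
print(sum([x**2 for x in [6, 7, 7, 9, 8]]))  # 279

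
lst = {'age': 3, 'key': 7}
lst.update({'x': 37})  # {'age': 3, 'key': 7, 'x': 37}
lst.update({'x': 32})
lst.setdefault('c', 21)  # 21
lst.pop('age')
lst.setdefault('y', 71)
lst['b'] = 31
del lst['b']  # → {'key': 7, 'x': 32, 'c': 21, 'y': 71}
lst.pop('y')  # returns 71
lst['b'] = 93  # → {'key': 7, 'x': 32, 'c': 21, 'b': 93}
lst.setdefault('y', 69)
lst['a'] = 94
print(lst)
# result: {'key': 7, 'x': 32, 'c': 21, 'b': 93, 'y': 69, 'a': 94}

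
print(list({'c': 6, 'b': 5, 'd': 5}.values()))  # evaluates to [6, 5, 5]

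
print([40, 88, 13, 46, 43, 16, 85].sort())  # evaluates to None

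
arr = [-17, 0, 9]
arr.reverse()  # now [9, 0, -17]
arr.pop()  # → -17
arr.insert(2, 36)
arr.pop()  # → 36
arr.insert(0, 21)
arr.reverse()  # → [0, 9, 21]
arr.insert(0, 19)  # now [19, 0, 9, 21]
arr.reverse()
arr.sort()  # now [0, 9, 19, 21]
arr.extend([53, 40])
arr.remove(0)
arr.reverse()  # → [40, 53, 21, 19, 9]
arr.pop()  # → 9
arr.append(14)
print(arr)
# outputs [40, 53, 21, 19, 14]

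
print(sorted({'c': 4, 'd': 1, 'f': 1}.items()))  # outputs [('c', 4), ('d', 1), ('f', 1)]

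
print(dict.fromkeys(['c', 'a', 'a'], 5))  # {'c': 5, 'a': 5}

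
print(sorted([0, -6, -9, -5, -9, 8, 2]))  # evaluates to [-9, -9, -6, -5, 0, 2, 8]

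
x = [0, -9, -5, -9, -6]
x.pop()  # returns -6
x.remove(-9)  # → [0, -5, -9]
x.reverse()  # [-9, -5, 0]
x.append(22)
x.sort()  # [-9, -5, 0, 22]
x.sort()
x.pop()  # 22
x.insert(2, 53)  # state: [-9, -5, 53, 0]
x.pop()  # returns 0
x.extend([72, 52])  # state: [-9, -5, 53, 72, 52]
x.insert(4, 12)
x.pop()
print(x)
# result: [-9, -5, 53, 72, 12]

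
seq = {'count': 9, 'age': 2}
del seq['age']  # {'count': 9}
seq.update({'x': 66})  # {'count': 9, 'x': 66}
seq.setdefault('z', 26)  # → 26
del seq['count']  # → {'x': 66, 'z': 26}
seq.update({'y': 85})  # {'x': 66, 'z': 26, 'y': 85}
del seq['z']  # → {'x': 66, 'y': 85}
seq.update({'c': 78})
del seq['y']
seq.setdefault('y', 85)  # 85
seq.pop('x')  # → 66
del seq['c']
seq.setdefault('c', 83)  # 83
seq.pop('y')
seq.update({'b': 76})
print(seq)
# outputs {'c': 83, 'b': 76}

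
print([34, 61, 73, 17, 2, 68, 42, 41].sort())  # None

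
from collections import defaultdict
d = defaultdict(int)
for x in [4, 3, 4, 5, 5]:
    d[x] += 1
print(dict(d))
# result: {4: 2, 3: 1, 5: 2}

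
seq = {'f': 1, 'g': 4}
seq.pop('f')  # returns 1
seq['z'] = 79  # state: {'g': 4, 'z': 79}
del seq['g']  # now {'z': 79}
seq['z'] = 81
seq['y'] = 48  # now {'z': 81, 'y': 48}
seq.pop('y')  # 48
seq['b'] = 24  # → {'z': 81, 'b': 24}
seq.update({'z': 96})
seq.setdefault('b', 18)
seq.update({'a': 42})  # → {'z': 96, 'b': 24, 'a': 42}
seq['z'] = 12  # {'z': 12, 'b': 24, 'a': 42}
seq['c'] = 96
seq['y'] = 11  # {'z': 12, 'b': 24, 'a': 42, 'c': 96, 'y': 11}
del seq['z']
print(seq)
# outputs {'b': 24, 'a': 42, 'c': 96, 'y': 11}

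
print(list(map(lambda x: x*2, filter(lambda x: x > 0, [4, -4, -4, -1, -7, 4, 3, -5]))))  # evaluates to [8, 8, 6]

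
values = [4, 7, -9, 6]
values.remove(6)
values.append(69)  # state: [4, 7, -9, 69]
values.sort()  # [-9, 4, 7, 69]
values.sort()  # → [-9, 4, 7, 69]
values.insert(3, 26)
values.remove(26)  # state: [-9, 4, 7, 69]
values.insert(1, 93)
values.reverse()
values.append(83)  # [69, 7, 4, 93, -9, 83]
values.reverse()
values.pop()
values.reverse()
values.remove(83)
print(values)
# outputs [7, 4, 93, -9]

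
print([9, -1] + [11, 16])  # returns [9, -1, 11, 16]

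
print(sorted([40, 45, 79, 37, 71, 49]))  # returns [37, 40, 45, 49, 71, 79]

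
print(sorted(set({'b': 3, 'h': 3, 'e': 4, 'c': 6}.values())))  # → [3, 4, 6]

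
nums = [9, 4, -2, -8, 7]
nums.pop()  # 7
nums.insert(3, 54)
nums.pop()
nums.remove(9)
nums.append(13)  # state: [4, -2, 54, 13]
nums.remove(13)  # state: [4, -2, 54]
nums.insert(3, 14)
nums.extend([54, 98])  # [4, -2, 54, 14, 54, 98]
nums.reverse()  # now [98, 54, 14, 54, -2, 4]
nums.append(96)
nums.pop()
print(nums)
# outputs [98, 54, 14, 54, -2, 4]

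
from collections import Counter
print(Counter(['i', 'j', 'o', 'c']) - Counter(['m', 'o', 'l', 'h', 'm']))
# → Counter({'i': 1, 'j': 1, 'c': 1})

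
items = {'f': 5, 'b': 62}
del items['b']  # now {'f': 5}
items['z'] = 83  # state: {'f': 5, 'z': 83}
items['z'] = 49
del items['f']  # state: {'z': 49}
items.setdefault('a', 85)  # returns 85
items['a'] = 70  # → {'z': 49, 'a': 70}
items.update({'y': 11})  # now {'z': 49, 'a': 70, 'y': 11}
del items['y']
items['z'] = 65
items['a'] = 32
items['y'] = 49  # {'z': 65, 'a': 32, 'y': 49}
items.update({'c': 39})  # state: {'z': 65, 'a': 32, 'y': 49, 'c': 39}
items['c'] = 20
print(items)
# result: {'z': 65, 'a': 32, 'y': 49, 'c': 20}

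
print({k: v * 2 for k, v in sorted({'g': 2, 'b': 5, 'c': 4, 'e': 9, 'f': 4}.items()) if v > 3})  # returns {'b': 10, 'c': 8, 'e': 18, 'f': 8}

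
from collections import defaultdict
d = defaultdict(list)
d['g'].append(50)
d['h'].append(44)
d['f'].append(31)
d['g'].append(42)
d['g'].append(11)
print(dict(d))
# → {'g': [50, 42, 11], 'h': [44], 'f': [31]}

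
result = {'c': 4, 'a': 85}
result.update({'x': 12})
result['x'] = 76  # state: {'c': 4, 'a': 85, 'x': 76}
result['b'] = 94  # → {'c': 4, 'a': 85, 'x': 76, 'b': 94}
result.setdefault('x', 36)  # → 76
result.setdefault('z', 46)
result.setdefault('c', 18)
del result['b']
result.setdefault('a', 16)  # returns 85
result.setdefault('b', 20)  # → 20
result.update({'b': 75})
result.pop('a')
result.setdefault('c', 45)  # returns 4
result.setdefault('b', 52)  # 75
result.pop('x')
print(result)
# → {'c': 4, 'z': 46, 'b': 75}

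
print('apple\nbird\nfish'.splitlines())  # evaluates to ['apple', 'bird', 'fish']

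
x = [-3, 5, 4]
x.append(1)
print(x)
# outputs [-3, 5, 4, 1]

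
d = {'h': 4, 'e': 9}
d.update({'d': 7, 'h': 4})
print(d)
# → {'h': 4, 'e': 9, 'd': 7}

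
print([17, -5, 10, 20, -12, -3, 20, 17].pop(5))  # -3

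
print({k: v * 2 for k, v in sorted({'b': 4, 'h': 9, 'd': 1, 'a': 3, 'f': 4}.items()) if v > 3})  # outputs {'b': 8, 'f': 8, 'h': 18}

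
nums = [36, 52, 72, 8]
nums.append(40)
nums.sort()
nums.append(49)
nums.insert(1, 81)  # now [8, 81, 36, 40, 52, 72, 49]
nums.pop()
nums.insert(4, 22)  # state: [8, 81, 36, 40, 22, 52, 72]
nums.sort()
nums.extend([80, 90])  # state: [8, 22, 36, 40, 52, 72, 81, 80, 90]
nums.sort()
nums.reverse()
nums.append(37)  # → [90, 81, 80, 72, 52, 40, 36, 22, 8, 37]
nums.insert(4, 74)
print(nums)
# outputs [90, 81, 80, 72, 74, 52, 40, 36, 22, 8, 37]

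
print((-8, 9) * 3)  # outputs (-8, 9, -8, 9, -8, 9)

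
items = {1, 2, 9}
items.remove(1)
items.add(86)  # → {2, 9, 86}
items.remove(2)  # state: {9, 86}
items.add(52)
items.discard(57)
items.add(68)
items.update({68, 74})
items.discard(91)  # {9, 52, 68, 74, 86}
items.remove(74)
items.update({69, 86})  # {9, 52, 68, 69, 86}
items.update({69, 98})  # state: {9, 52, 68, 69, 86, 98}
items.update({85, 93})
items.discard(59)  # {9, 52, 68, 69, 85, 86, 93, 98}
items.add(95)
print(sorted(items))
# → [9, 52, 68, 69, 85, 86, 93, 95, 98]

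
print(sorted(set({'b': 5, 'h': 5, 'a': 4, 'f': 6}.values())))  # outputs [4, 5, 6]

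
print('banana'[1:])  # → anana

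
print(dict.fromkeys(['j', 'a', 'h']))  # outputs {'j': None, 'a': None, 'h': None}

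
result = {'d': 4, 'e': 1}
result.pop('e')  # 1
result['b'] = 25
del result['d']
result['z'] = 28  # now {'b': 25, 'z': 28}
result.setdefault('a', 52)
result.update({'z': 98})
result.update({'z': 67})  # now {'b': 25, 'z': 67, 'a': 52}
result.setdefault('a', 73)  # 52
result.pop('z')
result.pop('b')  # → 25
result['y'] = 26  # {'a': 52, 'y': 26}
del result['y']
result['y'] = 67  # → {'a': 52, 'y': 67}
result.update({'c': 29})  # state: {'a': 52, 'y': 67, 'c': 29}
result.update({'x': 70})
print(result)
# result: {'a': 52, 'y': 67, 'c': 29, 'x': 70}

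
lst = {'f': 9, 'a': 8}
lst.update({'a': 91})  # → {'f': 9, 'a': 91}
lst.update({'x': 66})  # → {'f': 9, 'a': 91, 'x': 66}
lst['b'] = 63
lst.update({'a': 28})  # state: {'f': 9, 'a': 28, 'x': 66, 'b': 63}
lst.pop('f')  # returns 9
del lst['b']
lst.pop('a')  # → 28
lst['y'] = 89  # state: {'x': 66, 'y': 89}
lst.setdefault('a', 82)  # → 82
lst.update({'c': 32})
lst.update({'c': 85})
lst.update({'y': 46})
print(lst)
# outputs {'x': 66, 'y': 46, 'a': 82, 'c': 85}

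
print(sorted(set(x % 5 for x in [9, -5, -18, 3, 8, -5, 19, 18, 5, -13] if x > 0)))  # [0, 3, 4]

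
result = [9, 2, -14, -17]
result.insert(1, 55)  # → [9, 55, 2, -14, -17]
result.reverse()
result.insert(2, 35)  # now [-17, -14, 35, 2, 55, 9]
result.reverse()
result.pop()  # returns -17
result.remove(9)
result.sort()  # [-14, 2, 35, 55]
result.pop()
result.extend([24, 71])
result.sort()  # [-14, 2, 24, 35, 71]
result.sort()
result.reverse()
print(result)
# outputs [71, 35, 24, 2, -14]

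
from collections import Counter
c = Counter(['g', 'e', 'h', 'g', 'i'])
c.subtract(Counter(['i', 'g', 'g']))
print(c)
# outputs Counter({'e': 1, 'h': 1, 'g': 0, 'i': 0})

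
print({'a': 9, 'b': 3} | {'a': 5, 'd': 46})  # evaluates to {'a': 5, 'b': 3, 'd': 46}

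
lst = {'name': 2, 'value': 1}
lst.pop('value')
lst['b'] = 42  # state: {'name': 2, 'b': 42}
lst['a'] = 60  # {'name': 2, 'b': 42, 'a': 60}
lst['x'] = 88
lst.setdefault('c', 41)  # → 41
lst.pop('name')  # 2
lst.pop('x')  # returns 88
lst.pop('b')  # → 42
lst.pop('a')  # 60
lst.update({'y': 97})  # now {'c': 41, 'y': 97}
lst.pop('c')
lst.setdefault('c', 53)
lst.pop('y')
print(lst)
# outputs {'c': 53}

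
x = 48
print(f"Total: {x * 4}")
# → Total: 192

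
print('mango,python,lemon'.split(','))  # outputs ['mango', 'python', 'lemon']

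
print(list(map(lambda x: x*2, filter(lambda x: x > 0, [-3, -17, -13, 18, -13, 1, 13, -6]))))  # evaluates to [36, 2, 26]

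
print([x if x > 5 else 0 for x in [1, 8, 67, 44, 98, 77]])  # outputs [0, 8, 67, 44, 98, 77]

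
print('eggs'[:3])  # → egg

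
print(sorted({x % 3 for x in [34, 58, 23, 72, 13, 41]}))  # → [0, 1, 2]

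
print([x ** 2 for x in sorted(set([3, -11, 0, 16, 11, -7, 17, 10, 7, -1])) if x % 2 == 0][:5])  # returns [0, 100, 256]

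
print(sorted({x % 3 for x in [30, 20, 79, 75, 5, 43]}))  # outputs [0, 1, 2]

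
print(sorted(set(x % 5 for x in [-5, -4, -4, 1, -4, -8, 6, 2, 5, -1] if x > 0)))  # [0, 1, 2]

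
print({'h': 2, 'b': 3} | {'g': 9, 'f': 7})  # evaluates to {'h': 2, 'b': 3, 'g': 9, 'f': 7}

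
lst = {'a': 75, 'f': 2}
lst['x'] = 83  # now {'a': 75, 'f': 2, 'x': 83}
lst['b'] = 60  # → {'a': 75, 'f': 2, 'x': 83, 'b': 60}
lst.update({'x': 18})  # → {'a': 75, 'f': 2, 'x': 18, 'b': 60}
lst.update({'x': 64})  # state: {'a': 75, 'f': 2, 'x': 64, 'b': 60}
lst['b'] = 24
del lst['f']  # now {'a': 75, 'x': 64, 'b': 24}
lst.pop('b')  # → 24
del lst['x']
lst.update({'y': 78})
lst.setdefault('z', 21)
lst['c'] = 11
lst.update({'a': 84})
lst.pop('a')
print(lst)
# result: {'y': 78, 'z': 21, 'c': 11}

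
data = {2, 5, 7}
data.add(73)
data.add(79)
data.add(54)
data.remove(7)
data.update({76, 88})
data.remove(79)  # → {2, 5, 54, 73, 76, 88}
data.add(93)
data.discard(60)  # {2, 5, 54, 73, 76, 88, 93}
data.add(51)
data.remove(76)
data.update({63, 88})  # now {2, 5, 51, 54, 63, 73, 88, 93}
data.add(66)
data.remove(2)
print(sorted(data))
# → [5, 51, 54, 63, 66, 73, 88, 93]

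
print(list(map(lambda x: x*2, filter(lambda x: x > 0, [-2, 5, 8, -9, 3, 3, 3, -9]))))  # [10, 16, 6, 6, 6]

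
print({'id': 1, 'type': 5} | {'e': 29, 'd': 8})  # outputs {'id': 1, 'type': 5, 'e': 29, 'd': 8}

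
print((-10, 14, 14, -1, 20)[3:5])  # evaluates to (-1, 20)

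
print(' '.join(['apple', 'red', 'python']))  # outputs apple red python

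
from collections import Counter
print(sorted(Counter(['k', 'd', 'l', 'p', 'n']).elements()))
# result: ['d', 'k', 'l', 'n', 'p']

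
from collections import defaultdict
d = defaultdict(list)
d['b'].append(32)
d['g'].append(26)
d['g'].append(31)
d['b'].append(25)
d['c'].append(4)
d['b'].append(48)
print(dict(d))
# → {'b': [32, 25, 48], 'g': [26, 31], 'c': [4]}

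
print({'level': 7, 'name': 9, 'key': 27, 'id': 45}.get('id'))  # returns 45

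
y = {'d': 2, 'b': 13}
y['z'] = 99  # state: {'d': 2, 'b': 13, 'z': 99}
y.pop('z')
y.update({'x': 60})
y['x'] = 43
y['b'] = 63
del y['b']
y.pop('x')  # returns 43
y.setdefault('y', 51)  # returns 51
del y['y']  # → {'d': 2}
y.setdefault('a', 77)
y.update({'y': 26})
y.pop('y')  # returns 26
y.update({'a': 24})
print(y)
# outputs {'d': 2, 'a': 24}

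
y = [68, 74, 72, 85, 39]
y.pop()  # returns 39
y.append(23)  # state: [68, 74, 72, 85, 23]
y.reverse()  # [23, 85, 72, 74, 68]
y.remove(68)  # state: [23, 85, 72, 74]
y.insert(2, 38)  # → [23, 85, 38, 72, 74]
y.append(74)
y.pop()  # 74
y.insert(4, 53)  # [23, 85, 38, 72, 53, 74]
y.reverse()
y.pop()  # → 23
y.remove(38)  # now [74, 53, 72, 85]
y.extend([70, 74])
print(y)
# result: [74, 53, 72, 85, 70, 74]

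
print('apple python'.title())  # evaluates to Apple Python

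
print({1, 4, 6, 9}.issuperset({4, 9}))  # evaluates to True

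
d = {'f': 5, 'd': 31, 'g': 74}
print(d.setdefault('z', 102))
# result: 102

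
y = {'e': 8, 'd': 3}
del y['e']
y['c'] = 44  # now {'d': 3, 'c': 44}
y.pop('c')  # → 44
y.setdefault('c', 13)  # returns 13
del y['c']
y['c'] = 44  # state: {'d': 3, 'c': 44}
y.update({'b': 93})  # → {'d': 3, 'c': 44, 'b': 93}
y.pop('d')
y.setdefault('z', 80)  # 80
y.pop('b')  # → 93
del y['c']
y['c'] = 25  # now {'z': 80, 'c': 25}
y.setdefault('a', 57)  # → 57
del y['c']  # {'z': 80, 'a': 57}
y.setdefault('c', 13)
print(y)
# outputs {'z': 80, 'a': 57, 'c': 13}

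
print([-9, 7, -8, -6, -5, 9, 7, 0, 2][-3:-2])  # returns [7]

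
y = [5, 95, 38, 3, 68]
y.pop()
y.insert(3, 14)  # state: [5, 95, 38, 14, 3]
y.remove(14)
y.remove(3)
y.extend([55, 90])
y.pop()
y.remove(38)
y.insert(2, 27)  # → [5, 95, 27, 55]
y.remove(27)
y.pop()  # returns 55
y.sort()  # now [5, 95]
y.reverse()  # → [95, 5]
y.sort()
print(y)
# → [5, 95]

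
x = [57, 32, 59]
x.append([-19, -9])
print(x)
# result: [57, 32, 59, [-19, -9]]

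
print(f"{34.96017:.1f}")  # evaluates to 35.0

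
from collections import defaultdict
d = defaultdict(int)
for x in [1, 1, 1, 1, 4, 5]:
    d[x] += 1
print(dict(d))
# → {1: 4, 4: 1, 5: 1}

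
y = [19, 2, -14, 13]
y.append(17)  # [19, 2, -14, 13, 17]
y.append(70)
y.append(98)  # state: [19, 2, -14, 13, 17, 70, 98]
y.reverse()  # [98, 70, 17, 13, -14, 2, 19]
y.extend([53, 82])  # [98, 70, 17, 13, -14, 2, 19, 53, 82]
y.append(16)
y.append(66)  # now [98, 70, 17, 13, -14, 2, 19, 53, 82, 16, 66]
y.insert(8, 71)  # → [98, 70, 17, 13, -14, 2, 19, 53, 71, 82, 16, 66]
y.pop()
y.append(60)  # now [98, 70, 17, 13, -14, 2, 19, 53, 71, 82, 16, 60]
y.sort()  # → [-14, 2, 13, 16, 17, 19, 53, 60, 70, 71, 82, 98]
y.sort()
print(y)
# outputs [-14, 2, 13, 16, 17, 19, 53, 60, 70, 71, 82, 98]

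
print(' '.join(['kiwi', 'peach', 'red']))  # kiwi peach red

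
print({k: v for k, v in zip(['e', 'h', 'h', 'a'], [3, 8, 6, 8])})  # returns {'e': 3, 'h': 6, 'a': 8}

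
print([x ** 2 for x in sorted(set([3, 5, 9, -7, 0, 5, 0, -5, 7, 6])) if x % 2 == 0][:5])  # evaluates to [0, 36]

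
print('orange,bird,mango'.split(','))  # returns ['orange', 'bird', 'mango']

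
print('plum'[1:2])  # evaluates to l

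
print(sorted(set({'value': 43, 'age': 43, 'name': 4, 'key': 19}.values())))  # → [4, 19, 43]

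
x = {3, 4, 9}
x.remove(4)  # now {3, 9}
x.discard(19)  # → {3, 9}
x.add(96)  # {3, 9, 96}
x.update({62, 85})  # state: {3, 9, 62, 85, 96}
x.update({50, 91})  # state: {3, 9, 50, 62, 85, 91, 96}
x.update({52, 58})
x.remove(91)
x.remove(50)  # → {3, 9, 52, 58, 62, 85, 96}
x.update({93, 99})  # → {3, 9, 52, 58, 62, 85, 93, 96, 99}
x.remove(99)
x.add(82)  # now {3, 9, 52, 58, 62, 82, 85, 93, 96}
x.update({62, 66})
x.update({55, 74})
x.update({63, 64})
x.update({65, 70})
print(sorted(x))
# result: [3, 9, 52, 55, 58, 62, 63, 64, 65, 66, 70, 74, 82, 85, 93, 96]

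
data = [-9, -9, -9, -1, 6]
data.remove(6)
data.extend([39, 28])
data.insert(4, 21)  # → [-9, -9, -9, -1, 21, 39, 28]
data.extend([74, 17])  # [-9, -9, -9, -1, 21, 39, 28, 74, 17]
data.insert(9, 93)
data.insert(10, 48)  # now [-9, -9, -9, -1, 21, 39, 28, 74, 17, 93, 48]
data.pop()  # 48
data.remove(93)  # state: [-9, -9, -9, -1, 21, 39, 28, 74, 17]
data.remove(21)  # [-9, -9, -9, -1, 39, 28, 74, 17]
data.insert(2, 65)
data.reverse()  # [17, 74, 28, 39, -1, -9, 65, -9, -9]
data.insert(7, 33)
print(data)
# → [17, 74, 28, 39, -1, -9, 65, 33, -9, -9]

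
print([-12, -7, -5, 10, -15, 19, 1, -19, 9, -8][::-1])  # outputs [-8, 9, -19, 1, 19, -15, 10, -5, -7, -12]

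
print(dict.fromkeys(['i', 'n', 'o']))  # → {'i': None, 'n': None, 'o': None}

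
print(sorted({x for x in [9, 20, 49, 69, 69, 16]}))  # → [9, 16, 20, 49, 69]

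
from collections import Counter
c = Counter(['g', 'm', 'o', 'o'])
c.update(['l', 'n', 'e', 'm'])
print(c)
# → Counter({'m': 2, 'o': 2, 'g': 1, 'l': 1, 'n': 1, 'e': 1})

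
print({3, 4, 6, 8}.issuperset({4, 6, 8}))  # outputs True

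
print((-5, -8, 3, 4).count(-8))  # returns 1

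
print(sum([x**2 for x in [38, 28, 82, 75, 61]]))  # 18298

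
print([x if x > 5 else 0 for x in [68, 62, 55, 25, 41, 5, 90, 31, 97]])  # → [68, 62, 55, 25, 41, 0, 90, 31, 97]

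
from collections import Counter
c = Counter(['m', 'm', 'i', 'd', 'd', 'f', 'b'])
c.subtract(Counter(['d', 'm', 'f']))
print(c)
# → Counter({'m': 1, 'i': 1, 'd': 1, 'b': 1, 'f': 0})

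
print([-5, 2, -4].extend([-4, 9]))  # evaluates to None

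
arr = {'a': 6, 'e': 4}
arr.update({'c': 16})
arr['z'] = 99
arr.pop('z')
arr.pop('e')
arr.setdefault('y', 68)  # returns 68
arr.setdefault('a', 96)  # 6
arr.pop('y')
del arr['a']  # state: {'c': 16}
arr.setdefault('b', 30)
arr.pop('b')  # 30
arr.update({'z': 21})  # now {'c': 16, 'z': 21}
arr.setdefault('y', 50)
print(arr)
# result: {'c': 16, 'z': 21, 'y': 50}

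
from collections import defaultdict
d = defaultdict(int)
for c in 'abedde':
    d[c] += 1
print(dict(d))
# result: {'a': 1, 'b': 1, 'e': 2, 'd': 2}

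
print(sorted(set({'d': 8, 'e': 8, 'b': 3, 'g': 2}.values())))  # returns [2, 3, 8]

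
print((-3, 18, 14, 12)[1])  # 18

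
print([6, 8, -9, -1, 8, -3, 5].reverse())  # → None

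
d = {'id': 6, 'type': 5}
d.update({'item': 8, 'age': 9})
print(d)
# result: {'id': 6, 'type': 5, 'item': 8, 'age': 9}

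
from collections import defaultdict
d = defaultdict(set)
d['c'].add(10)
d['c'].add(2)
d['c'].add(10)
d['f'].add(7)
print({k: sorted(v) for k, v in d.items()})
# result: {'c': [2, 10], 'f': [7]}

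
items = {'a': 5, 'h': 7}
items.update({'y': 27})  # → {'a': 5, 'h': 7, 'y': 27}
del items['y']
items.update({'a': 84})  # {'a': 84, 'h': 7}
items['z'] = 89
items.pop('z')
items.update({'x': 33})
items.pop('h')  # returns 7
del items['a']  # {'x': 33}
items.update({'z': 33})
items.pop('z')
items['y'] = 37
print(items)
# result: {'x': 33, 'y': 37}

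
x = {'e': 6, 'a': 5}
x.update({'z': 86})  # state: {'e': 6, 'a': 5, 'z': 86}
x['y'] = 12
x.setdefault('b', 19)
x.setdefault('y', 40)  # 12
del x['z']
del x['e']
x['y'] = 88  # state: {'a': 5, 'y': 88, 'b': 19}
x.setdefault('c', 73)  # 73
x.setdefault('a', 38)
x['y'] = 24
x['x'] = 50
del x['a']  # {'y': 24, 'b': 19, 'c': 73, 'x': 50}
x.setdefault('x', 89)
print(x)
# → {'y': 24, 'b': 19, 'c': 73, 'x': 50}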